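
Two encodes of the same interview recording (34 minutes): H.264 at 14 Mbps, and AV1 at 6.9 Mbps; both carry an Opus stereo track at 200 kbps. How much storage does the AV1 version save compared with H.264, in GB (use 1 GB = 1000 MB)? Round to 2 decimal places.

1.81 GB

34 min = 2040 s
Audio: 200 kbps = 0.200 Mbps.
H.264: 14.200 Mbps × 2040 s = 28968.0 Mb = 3.621 GB.
AV1: 7.100 Mbps × 2040 s = 14484.0 Mb = 1.810 GB.
Saving: 3.621 − 1.810 = 1.810 GB.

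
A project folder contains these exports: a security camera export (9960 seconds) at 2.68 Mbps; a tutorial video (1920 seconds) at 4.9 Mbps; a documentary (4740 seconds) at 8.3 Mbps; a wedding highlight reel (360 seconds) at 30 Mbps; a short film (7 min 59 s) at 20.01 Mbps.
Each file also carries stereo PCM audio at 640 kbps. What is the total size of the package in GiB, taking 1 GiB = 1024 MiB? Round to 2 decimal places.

Audio: 640 kbps = 0.640 Mbps.
security camera export: 3.320 Mbps × 9960 s = 33067.2 Mb
tutorial video: 5.540 Mbps × 1920 s = 10636.8 Mb
documentary: 8.940 Mbps × 4740 s = 42375.6 Mb
wedding highlight reel: 30.640 Mbps × 360 s = 11030.4 Mb
short film: 20.650 Mbps × 479 s = 9891.4 Mb
Total: 107001.4 Mb = 13375.2 MB.
= 12.46 GiB.

12.46 GiB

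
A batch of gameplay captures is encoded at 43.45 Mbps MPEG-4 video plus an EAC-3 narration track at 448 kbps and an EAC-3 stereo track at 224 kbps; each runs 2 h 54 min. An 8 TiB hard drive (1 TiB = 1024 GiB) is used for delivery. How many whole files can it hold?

152

2 h 54 min = 174 min = 10440 s
Audio total: 448 + 224 = 672 kbps = 0.672 Mbps.
Total bitrate: 44.122 Mbps.
Per item: 44.122 Mbps × 10440 s = 460,634 Mb = 57,579 MB.
Capacity: 8 TiB = 70,368,744 Mb; 152.77 items → 152 complete.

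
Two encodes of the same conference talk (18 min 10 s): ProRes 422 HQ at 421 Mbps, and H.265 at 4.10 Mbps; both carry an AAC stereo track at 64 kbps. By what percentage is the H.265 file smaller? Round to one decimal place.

18 min 10 s = 1090 s
Audio: 64 kbps = 0.064 Mbps.
ProRes 422 HQ: 421.064 Mbps × 1090 s = 458959.8 Mb = 53.430 GiB.
H.265: 4.164 Mbps × 1090 s = 4538.8 Mb = 0.528 GiB.
Reduction: (1 − 0.528/53.430) × 100 = 99.01%.

99.0%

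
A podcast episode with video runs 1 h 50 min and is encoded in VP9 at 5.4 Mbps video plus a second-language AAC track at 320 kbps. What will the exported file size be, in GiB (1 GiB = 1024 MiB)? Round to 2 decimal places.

1 h 50 min = 110 min = 6600 s
Audio: 320 kbps = 0.320 Mbps.
Total bitrate: 5.4 + 0.320 = 5.720 Mbps.
Stream data: 5.720 Mbps × 6600 s = 37752.0 Mb.
37,752 Mb = 4,719,000,000 bytes ÷ 1,073,741,824 = 4.395 GiB.

4.39 GiB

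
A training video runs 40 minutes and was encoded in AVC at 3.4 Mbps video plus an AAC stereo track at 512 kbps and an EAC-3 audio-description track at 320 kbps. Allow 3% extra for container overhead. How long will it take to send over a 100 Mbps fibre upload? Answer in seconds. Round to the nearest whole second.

105 seconds

40 min = 2400 s
Audio total: 512 + 320 = 832 kbps = 0.832 Mbps.
Total bitrate: 4.232 Mbps.
File: 4.232 Mbps × 2400 s = 10156.8 Mb.
With 3% container overhead: ×1.03. → 10461.5 Mb.
At 100 Mbps: 10461.5 / 100 = 104.6 s ≈ 105 seconds.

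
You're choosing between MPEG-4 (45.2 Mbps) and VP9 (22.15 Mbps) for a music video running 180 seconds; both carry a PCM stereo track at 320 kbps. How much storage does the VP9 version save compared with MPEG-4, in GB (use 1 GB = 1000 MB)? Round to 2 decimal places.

Audio: 320 kbps = 0.320 Mbps.
MPEG-4: 45.520 Mbps × 180 s = 8193.6 Mb = 1.024 GB.
VP9: 22.470 Mbps × 180 s = 4044.6 Mb = 0.506 GB.
Saving: 1.024 − 0.506 = 0.519 GB.

0.52 GB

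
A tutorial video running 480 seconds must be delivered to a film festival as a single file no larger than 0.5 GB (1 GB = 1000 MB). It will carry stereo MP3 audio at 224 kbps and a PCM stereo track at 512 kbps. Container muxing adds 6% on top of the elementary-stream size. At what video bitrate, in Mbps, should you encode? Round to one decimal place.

7.1 Mbps

Budget: 0.5 GB = 4000.0 Mb.
Stream payload after overhead: 4000.0 / 1.06 = 3773.6 Mb.
Total bitrate budget: 3773.6 Mb / 480 s = 7.862 Mbps.
Audio total: 224 + 512 = 736 kbps = 0.736 Mbps.
Video: 7.862 − 0.736 = 7.126 Mbps.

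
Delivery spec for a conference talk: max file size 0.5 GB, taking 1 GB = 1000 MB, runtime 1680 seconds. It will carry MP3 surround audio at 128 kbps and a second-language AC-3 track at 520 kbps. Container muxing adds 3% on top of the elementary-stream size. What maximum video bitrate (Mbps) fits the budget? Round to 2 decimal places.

Budget: 0.5 GB = 4000.0 Mb.
Stream payload after overhead: 4000.0 / 1.03 = 3883.5 Mb.
Total bitrate budget: 3883.5 Mb / 1680 s = 2.312 Mbps.
Audio total: 128 + 520 = 648 kbps = 0.648 Mbps.
Video: 2.312 − 0.648 = 1.664 Mbps.

1.66 Mbps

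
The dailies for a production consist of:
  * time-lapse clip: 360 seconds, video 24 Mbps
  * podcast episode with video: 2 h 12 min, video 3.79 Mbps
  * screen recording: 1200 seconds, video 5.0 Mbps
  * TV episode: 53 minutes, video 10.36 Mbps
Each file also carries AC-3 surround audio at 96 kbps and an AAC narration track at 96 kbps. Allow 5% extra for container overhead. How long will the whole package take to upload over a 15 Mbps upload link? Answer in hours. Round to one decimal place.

Audio total: 96 + 96 = 192 kbps = 0.192 Mbps.
time-lapse clip: 24.192 Mbps × 360 s × 1.05 = 9144.6 Mb
podcast episode with video: 3.982 Mbps × 7920 s × 1.05 = 33114.3 Mb
screen recording: 5.192 Mbps × 1200 s × 1.05 = 6541.9 Mb
TV episode: 10.552 Mbps × 3180 s × 1.05 = 35233.1 Mb
Total: 84033.9 Mb = 10504.2 MB.
At 15 Mbps: 84033.9 / 15 = 5602 s ≈ 1.56 hours.

1.6 hours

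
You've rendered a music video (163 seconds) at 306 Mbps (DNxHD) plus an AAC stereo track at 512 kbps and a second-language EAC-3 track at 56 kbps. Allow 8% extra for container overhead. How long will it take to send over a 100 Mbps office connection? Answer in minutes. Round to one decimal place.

9.0 minutes

Audio total: 512 + 56 = 568 kbps = 0.568 Mbps.
Total bitrate: 306.568 Mbps.
File: 306.568 Mbps × 163 s = 49970.6 Mb.
With 8% container overhead: ×1.08. → 53968.2 Mb.
At 100 Mbps: 53968.2 / 100 = 539.7 s ≈ 8.99 minutes.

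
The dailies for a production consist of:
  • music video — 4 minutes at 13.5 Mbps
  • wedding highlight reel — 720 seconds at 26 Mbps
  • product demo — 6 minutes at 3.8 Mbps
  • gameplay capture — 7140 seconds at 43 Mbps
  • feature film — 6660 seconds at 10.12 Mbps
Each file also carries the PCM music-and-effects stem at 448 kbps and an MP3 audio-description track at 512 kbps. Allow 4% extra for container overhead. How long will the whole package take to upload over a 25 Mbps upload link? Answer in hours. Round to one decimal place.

Audio total: 448 + 512 = 960 kbps = 0.960 Mbps.
music video: 14.460 Mbps × 240 s × 1.04 = 3609.2 Mb
wedding highlight reel: 26.960 Mbps × 720 s × 1.04 = 20187.6 Mb
product demo: 4.760 Mbps × 360 s × 1.04 = 1782.1 Mb
gameplay capture: 43.960 Mbps × 7140 s × 1.04 = 326429.4 Mb
feature film: 11.080 Mbps × 6660 s × 1.04 = 76744.5 Mb
Total: 428752.9 Mb = 53594.1 MB.
At 25 Mbps: 428752.9 / 25 = 17150 s ≈ 4.76 hours.

4.8 hours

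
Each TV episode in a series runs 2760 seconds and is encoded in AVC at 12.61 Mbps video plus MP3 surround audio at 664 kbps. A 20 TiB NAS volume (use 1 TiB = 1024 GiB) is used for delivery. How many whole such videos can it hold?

Audio: 664 kbps = 0.664 Mbps.
Total bitrate: 13.274 Mbps.
Per item: 13.274 Mbps × 2760 s = 36,636 Mb = 4,580 MB.
Capacity: 20 TiB = 175,921,860 Mb; 4801.85 items → 4801 complete.

4801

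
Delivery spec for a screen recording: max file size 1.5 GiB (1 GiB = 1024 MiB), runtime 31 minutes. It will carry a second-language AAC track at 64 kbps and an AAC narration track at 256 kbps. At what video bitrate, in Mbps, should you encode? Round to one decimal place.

Budget: 1.5 GiB = 12884.9 Mb.
31 min = 1860 s
Total bitrate budget: 12884.9 Mb / 1860 s = 6.927 Mbps.
Audio total: 64 + 256 = 320 kbps = 0.320 Mbps.
Video: 6.927 − 0.320 = 6.607 Mbps.

6.6 Mbps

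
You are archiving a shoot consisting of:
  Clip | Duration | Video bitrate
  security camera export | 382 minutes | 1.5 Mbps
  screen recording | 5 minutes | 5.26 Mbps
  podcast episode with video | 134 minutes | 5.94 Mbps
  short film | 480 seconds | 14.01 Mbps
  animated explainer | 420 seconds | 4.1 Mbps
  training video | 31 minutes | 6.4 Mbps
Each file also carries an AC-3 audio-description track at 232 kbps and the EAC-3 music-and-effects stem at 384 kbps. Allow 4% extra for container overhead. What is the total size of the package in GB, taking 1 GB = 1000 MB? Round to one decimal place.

16.3 GB

Audio total: 232 + 384 = 616 kbps = 0.616 Mbps.
security camera export: 2.116 Mbps × 22920 s × 1.04 = 50438.7 Mb
screen recording: 5.876 Mbps × 300 s × 1.04 = 1833.3 Mb
podcast episode with video: 6.556 Mbps × 8040 s × 1.04 = 54818.6 Mb
short film: 14.626 Mbps × 480 s × 1.04 = 7301.3 Mb
animated explainer: 4.716 Mbps × 420 s × 1.04 = 2059.9 Mb
training video: 7.016 Mbps × 1860 s × 1.04 = 13571.8 Mb
Total: 130023.6 Mb = 16253.0 MB.
= 16.25 GB.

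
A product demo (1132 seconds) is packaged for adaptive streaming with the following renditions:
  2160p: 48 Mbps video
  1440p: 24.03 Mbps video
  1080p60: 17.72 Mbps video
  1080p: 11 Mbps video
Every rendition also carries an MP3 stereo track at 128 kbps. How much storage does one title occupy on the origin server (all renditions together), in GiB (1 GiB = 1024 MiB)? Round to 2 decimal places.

13.34 GiB

Audio: 128 kbps = 0.128 Mbps.
Sum of rendition bitrates: (48+0.128) + (24.03+0.128) + (17.72+0.128) + (11+0.128) = 101.262 Mbps.
× 1132 s = 114,629 Mb = 14,329 MB = 13.34 GiB.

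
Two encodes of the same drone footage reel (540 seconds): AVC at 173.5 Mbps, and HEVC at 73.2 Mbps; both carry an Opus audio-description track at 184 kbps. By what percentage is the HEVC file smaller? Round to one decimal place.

Audio: 184 kbps = 0.184 Mbps.
AVC: 173.684 Mbps × 540 s = 93789.4 Mb = 11.724 GB.
HEVC: 73.384 Mbps × 540 s = 39627.4 Mb = 4.953 GB.
Reduction: (1 − 4.953/11.724) × 100 = 57.75%.

57.7%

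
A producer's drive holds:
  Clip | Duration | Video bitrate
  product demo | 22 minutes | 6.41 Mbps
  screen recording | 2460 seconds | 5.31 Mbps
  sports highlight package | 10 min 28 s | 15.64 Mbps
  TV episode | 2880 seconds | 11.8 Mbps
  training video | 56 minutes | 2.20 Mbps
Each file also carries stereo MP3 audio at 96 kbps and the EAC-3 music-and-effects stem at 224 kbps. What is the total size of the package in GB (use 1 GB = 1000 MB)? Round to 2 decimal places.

Audio total: 96 + 224 = 320 kbps = 0.320 Mbps.
product demo: 6.730 Mbps × 1320 s = 8883.6 Mb
screen recording: 5.630 Mbps × 2460 s = 13849.8 Mb
sports highlight package: 15.960 Mbps × 628 s = 10022.9 Mb
TV episode: 12.120 Mbps × 2880 s = 34905.6 Mb
training video: 2.520 Mbps × 3360 s = 8467.2 Mb
Total: 76129.1 Mb = 9516.1 MB.
= 9.516 GB.

9.52 GB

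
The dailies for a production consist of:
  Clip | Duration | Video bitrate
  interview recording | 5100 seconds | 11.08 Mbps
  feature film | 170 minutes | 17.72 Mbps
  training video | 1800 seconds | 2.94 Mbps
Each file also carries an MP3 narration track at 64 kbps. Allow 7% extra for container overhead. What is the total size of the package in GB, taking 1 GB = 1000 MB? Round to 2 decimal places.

Audio: 64 kbps = 0.064 Mbps.
interview recording: 11.144 Mbps × 5100 s × 1.07 = 60812.8 Mb
feature film: 17.784 Mbps × 10200 s × 1.07 = 194094.6 Mb
training video: 3.004 Mbps × 1800 s × 1.07 = 5785.7 Mb
Total: 260693.1 Mb = 32586.6 MB.
= 32.59 GB.

32.59 GB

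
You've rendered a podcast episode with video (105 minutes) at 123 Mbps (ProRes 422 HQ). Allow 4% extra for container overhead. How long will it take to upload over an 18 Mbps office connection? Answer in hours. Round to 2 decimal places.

12.44 hours

105 min = 6300 s
File: 123.000 Mbps × 6300 s = 774900.0 Mb.
With 4% container overhead: ×1.04. → 805896.0 Mb.
At 18 Mbps: 805896.0 / 18 = 44772.0 s ≈ 12.4 hours.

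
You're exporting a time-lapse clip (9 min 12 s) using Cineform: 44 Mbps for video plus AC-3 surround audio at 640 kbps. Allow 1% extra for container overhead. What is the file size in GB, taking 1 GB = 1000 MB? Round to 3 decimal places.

9 min 12 s = 552 s
Audio: 640 kbps = 0.640 Mbps.
Total bitrate: 44 + 0.640 = 44.640 Mbps.
Stream data: 44.640 Mbps × 552 s = 24641.3 Mb.
With 1% container overhead: ×1.01.
24,888 Mb ÷ 8 = 3,111 MB → 3.111 GB.

3.111 GB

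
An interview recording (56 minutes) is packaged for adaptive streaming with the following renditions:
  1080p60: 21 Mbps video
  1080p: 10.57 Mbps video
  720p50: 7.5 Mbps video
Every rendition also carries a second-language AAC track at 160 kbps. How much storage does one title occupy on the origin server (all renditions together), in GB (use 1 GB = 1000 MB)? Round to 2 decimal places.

16.61 GB

56 min = 3360 s
Audio: 160 kbps = 0.160 Mbps.
Sum of rendition bitrates: (21+0.160) + (10.57+0.160) + (7.5+0.160) = 39.550 Mbps.
× 3360 s = 132,888 Mb = 16,611 MB = 16.61 GB.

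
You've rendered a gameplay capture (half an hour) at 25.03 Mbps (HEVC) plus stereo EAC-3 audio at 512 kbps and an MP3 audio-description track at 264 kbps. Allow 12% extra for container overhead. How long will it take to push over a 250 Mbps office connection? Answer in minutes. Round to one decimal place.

3.5 minutes

30 min = 1800 s
Audio total: 512 + 264 = 776 kbps = 0.776 Mbps.
Total bitrate: 25.806 Mbps.
File: 25.806 Mbps × 1800 s = 46450.8 Mb.
With 12% container overhead: ×1.12. → 52024.9 Mb.
At 250 Mbps: 52024.9 / 250 = 208.1 s ≈ 3.47 minutes.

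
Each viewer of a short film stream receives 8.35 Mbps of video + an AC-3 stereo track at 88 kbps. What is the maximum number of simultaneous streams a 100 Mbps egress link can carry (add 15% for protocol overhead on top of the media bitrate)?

10

Audio: 88 kbps = 0.088 Mbps.
Per-viewer media rate: 8.438 Mbps.
On the wire with 15% overhead: 9.704 Mbps.
100 Mbps = 100.0 Mbps; 100.0 / 9.704 = 10.31 → 10 viewers.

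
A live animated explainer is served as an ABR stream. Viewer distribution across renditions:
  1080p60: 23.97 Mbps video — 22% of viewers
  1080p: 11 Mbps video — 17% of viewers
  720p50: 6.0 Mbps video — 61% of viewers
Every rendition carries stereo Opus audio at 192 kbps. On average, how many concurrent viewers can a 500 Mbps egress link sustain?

45

Audio: 192 kbps = 0.192 Mbps.
Average per-viewer bitrate: 0.22×24.162 + 0.17×11.192 + 0.61×6.192 = 10.995 Mbps.
500 Mbps = 500.0 Mbps; 500.0 / 10.995 = 45.47 → 45.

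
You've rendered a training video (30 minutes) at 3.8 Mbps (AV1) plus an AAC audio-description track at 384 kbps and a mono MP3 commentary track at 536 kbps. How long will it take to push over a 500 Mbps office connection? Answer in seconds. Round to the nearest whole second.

30 min = 1800 s
Audio total: 384 + 536 = 920 kbps = 0.920 Mbps.
Total bitrate: 4.720 Mbps.
File: 4.720 Mbps × 1800 s = 8496.0 Mb.
At 500 Mbps: 8496.0 / 500 = 17.0 s ≈ 17 seconds.

17 seconds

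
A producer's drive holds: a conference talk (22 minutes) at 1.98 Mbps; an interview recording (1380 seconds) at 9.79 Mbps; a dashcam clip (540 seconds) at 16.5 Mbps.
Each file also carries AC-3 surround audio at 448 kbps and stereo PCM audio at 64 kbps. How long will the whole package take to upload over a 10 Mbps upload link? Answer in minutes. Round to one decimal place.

44.5 minutes

Audio total: 448 + 64 = 512 kbps = 0.512 Mbps.
conference talk: 2.492 Mbps × 1320 s = 3289.4 Mb
interview recording: 10.302 Mbps × 1380 s = 14216.8 Mb
dashcam clip: 17.012 Mbps × 540 s = 9186.5 Mb
Total: 26692.7 Mb = 3336.6 MB.
At 10 Mbps: 26692.7 / 10 = 2669 s ≈ 44.5 minutes.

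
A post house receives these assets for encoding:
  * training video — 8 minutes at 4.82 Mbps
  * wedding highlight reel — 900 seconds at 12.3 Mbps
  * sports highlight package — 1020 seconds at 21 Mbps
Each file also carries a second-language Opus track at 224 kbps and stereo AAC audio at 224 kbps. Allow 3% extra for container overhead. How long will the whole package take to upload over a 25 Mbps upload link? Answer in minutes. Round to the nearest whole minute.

Audio total: 224 + 224 = 448 kbps = 0.448 Mbps.
training video: 5.268 Mbps × 480 s × 1.03 = 2604.5 Mb
wedding highlight reel: 12.748 Mbps × 900 s × 1.03 = 11817.4 Mb
sports highlight package: 21.448 Mbps × 1020 s × 1.03 = 22533.3 Mb
Total: 36955.2 Mb = 4619.4 MB.
At 25 Mbps: 36955.2 / 25 = 1478 s ≈ 24.6 minutes.

25 minutes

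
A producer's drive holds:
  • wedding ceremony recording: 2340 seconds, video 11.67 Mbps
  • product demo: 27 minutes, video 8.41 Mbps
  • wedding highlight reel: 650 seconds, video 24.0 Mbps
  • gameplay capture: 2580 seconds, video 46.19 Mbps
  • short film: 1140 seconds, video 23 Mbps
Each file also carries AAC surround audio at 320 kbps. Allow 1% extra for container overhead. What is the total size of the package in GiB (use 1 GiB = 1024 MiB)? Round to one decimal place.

Audio: 320 kbps = 0.320 Mbps.
wedding ceremony recording: 11.990 Mbps × 2340 s × 1.01 = 28337.2 Mb
product demo: 8.730 Mbps × 1620 s × 1.01 = 14284.0 Mb
wedding highlight reel: 24.320 Mbps × 650 s × 1.01 = 15966.1 Mb
gameplay capture: 46.510 Mbps × 2580 s × 1.01 = 121195.8 Mb
short film: 23.320 Mbps × 1140 s × 1.01 = 26850.6 Mb
Total: 206633.7 Mb = 25829.2 MB.
= 24.06 GiB.

24.1 GiB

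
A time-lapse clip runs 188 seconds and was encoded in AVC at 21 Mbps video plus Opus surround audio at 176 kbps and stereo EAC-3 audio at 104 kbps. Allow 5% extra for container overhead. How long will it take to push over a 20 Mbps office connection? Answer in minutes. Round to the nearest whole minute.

Audio total: 176 + 104 = 280 kbps = 0.280 Mbps.
Total bitrate: 21.280 Mbps.
File: 21.280 Mbps × 188 s = 4000.6 Mb.
With 5% container overhead: ×1.05. → 4200.7 Mb.
At 20 Mbps: 4200.7 / 20 = 210.0 s ≈ 3.5 minutes.

4 minutes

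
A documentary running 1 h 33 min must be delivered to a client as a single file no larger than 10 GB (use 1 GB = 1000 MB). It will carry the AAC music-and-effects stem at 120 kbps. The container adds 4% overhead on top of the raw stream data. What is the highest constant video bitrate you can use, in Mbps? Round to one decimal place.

13.7 Mbps

Budget: 10 GB = 80000.0 Mb.
Stream payload after overhead: 80000.0 / 1.04 = 76923.1 Mb.
1 h 33 min = 93 min = 5580 s
Total bitrate budget: 76923.1 Mb / 5580 s = 13.785 Mbps.
Audio: 120 kbps = 0.120 Mbps.
Video: 13.785 − 0.120 = 13.665 Mbps.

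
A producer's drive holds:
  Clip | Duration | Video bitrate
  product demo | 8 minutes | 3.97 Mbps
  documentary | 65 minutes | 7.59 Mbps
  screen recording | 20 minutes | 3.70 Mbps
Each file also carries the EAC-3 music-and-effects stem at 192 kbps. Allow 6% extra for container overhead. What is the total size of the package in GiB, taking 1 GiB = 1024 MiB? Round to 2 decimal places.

4.57 GiB

Audio: 192 kbps = 0.192 Mbps.
product demo: 4.162 Mbps × 480 s × 1.06 = 2117.6 Mb
documentary: 7.782 Mbps × 3900 s × 1.06 = 32170.8 Mb
screen recording: 3.892 Mbps × 1200 s × 1.06 = 4950.6 Mb
Total: 39239.0 Mb = 4904.9 MB.
= 4.568 GiB.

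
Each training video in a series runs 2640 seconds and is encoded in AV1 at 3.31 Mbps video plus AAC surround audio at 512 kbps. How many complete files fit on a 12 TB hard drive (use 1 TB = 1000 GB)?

Audio: 512 kbps = 0.512 Mbps.
Total bitrate: 3.822 Mbps.
Per item: 3.822 Mbps × 2640 s = 10,090 Mb = 1,261 MB.
Capacity: 12 TB = 96,000,000 Mb; 9514.30 items → 9514 complete.

9514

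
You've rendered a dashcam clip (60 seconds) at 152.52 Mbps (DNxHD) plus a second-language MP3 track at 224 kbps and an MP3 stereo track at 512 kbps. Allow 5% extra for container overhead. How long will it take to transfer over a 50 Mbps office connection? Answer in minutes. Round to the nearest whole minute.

3 minutes

Audio total: 224 + 512 = 736 kbps = 0.736 Mbps.
Total bitrate: 153.256 Mbps.
File: 153.256 Mbps × 60 s = 9195.4 Mb.
With 5% container overhead: ×1.05. → 9655.1 Mb.
At 50 Mbps: 9655.1 / 50 = 193.1 s ≈ 3.22 minutes.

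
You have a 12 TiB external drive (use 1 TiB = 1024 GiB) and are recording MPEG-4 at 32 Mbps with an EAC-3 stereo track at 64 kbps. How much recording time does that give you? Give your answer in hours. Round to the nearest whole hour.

914 hours

Audio: 64 kbps = 0.064 Mbps.
Total bitrate: 32 + 0.064 = 32.064 Mbps.
Capacity: 12 TiB = 105,553,116 Mb.
Recording time: 105,553,116 / 32.064 = 3,291,951 s ≈ 914 hours.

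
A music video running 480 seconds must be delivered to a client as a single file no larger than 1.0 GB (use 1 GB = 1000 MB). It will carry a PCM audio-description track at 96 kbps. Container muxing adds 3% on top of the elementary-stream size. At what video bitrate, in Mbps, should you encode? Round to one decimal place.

Budget: 1.0 GB = 8000.0 Mb.
Stream payload after overhead: 8000.0 / 1.03 = 7767.0 Mb.
Total bitrate budget: 7767.0 Mb / 480 s = 16.181 Mbps.
Audio: 96 kbps = 0.096 Mbps.
Video: 16.181 − 0.096 = 16.085 Mbps.

16.1 Mbps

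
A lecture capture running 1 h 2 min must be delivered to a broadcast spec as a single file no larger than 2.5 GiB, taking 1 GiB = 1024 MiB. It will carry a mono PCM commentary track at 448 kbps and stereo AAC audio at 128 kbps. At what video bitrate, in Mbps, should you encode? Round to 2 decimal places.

5.20 Mbps

Budget: 2.5 GiB = 21474.8 Mb.
1 h 2 min = 62 min = 3720 s
Total bitrate budget: 21474.8 Mb / 3720 s = 5.773 Mbps.
Audio total: 448 + 128 = 576 kbps = 0.576 Mbps.
Video: 5.773 − 0.576 = 5.197 Mbps.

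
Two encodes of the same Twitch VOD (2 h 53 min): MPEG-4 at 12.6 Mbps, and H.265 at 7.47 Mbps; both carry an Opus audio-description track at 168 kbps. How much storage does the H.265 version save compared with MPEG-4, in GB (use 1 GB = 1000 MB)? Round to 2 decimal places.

6.66 GB

2 h 53 min = 173 min = 10380 s
Audio: 168 kbps = 0.168 Mbps.
MPEG-4: 12.768 Mbps × 10380 s = 132531.8 Mb = 16.566 GB.
H.265: 7.638 Mbps × 10380 s = 79282.4 Mb = 9.910 GB.
Saving: 16.566 − 9.910 = 6.656 GB.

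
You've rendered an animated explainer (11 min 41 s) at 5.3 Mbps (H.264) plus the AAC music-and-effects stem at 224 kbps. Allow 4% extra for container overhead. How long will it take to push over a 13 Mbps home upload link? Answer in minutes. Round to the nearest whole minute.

5 minutes

11 min 41 s = 701 s
Audio: 224 kbps = 0.224 Mbps.
Total bitrate: 5.524 Mbps.
File: 5.524 Mbps × 701 s = 3872.3 Mb.
With 4% container overhead: ×1.04. → 4027.2 Mb.
At 13 Mbps: 4027.2 / 13 = 309.8 s ≈ 5.16 minutes.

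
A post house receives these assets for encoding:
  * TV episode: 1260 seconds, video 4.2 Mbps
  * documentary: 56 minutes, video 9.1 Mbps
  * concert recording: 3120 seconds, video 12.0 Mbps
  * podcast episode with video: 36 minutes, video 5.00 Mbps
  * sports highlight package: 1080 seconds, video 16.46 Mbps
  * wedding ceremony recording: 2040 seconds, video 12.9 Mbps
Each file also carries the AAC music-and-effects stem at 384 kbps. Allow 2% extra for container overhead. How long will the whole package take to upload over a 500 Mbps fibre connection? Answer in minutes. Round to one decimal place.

Audio: 384 kbps = 0.384 Mbps.
TV episode: 4.584 Mbps × 1260 s × 1.02 = 5891.4 Mb
documentary: 9.484 Mbps × 3360 s × 1.02 = 32503.6 Mb
concert recording: 12.384 Mbps × 3120 s × 1.02 = 39410.8 Mb
podcast episode with video: 5.384 Mbps × 2160 s × 1.02 = 11862.0 Mb
sports highlight package: 16.844 Mbps × 1080 s × 1.02 = 18555.4 Mb
wedding ceremony recording: 13.284 Mbps × 2040 s × 1.02 = 27641.3 Mb
Total: 135864.5 Mb = 16983.1 MB.
At 500 Mbps: 135864.5 / 500 = 272 s ≈ 4.53 minutes.

4.5 minutes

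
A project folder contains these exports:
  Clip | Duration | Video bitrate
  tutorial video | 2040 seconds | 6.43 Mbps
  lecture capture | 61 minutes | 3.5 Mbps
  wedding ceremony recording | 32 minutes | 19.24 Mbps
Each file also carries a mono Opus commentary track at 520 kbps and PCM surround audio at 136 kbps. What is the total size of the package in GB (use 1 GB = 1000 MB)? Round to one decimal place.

8.5 GB

Audio total: 520 + 136 = 656 kbps = 0.656 Mbps.
tutorial video: 7.086 Mbps × 2040 s = 14455.4 Mb
lecture capture: 4.156 Mbps × 3660 s = 15211.0 Mb
wedding ceremony recording: 19.896 Mbps × 1920 s = 38200.3 Mb
Total: 67866.7 Mb = 8483.3 MB.
= 8.483 GB.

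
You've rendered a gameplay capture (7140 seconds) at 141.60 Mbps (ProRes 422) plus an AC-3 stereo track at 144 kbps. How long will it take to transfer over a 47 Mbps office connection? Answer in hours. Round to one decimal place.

Audio: 144 kbps = 0.144 Mbps.
Total bitrate: 141.744 Mbps.
File: 141.744 Mbps × 7140 s = 1012052.2 Mb.
At 47 Mbps: 1012052.2 / 47 = 21533.0 s ≈ 5.98 hours.

6.0 hours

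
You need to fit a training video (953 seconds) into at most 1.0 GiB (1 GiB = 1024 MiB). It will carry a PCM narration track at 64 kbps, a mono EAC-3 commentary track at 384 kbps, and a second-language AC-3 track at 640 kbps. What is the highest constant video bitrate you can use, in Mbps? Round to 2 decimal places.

7.93 Mbps

Budget: 1.0 GiB = 8589.9 Mb.
Total bitrate budget: 8589.9 Mb / 953 s = 9.014 Mbps.
Audio total: 64 + 384 + 640 = 1088 kbps = 1.088 Mbps.
Video: 9.014 − 1.088 = 7.926 Mbps.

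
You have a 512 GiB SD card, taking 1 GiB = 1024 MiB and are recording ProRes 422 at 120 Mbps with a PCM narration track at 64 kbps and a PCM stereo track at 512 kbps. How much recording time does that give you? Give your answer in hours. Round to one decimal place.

10.1 hours

Audio total: 64 + 512 = 576 kbps = 0.576 Mbps.
Total bitrate: 120 + 0.576 = 120.576 Mbps.
Capacity: 512 GiB = 4,398,047 Mb.
Recording time: 4,398,047 / 120.576 = 36,475 s ≈ 10.1 hours.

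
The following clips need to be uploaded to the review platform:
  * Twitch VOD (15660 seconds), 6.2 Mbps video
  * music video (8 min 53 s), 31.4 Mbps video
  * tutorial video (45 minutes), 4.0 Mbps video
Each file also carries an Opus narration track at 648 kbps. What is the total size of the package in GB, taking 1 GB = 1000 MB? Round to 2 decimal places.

Audio: 648 kbps = 0.648 Mbps.
Twitch VOD: 6.848 Mbps × 15660 s = 107239.7 Mb
music video: 32.048 Mbps × 533 s = 17081.6 Mb
tutorial video: 4.648 Mbps × 2700 s = 12549.6 Mb
Total: 136870.9 Mb = 17108.9 MB.
= 17.11 GB.

17.11 GB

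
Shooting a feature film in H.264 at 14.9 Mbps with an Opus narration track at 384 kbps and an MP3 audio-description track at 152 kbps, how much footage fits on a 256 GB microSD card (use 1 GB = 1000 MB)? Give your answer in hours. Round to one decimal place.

Audio total: 384 + 152 = 536 kbps = 0.536 Mbps.
Total bitrate: 14.9 + 0.536 = 15.436 Mbps.
Capacity: 256 GB = 2,048,000 Mb.
Recording time: 2,048,000 / 15.436 = 132,677 s ≈ 36.9 hours.

36.9 hours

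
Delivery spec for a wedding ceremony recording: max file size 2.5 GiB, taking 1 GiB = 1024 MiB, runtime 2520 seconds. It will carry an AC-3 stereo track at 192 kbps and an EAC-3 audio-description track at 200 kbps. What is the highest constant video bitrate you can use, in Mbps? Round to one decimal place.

8.1 Mbps

Budget: 2.5 GiB = 21474.8 Mb.
Total bitrate budget: 21474.8 Mb / 2520 s = 8.522 Mbps.
Audio total: 192 + 200 = 392 kbps = 0.392 Mbps.
Video: 8.522 − 0.392 = 8.130 Mbps.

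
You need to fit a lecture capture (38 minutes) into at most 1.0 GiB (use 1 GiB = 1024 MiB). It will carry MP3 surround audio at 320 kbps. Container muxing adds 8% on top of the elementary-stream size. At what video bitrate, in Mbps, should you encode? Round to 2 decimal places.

Budget: 1.0 GiB = 8589.9 Mb.
Stream payload after overhead: 8589.9 / 1.08 = 7953.6 Mb.
38 min = 2280 s
Total bitrate budget: 7953.6 Mb / 2280 s = 3.488 Mbps.
Audio: 320 kbps = 0.320 Mbps.
Video: 3.488 − 0.320 = 3.168 Mbps.

3.17 Mbps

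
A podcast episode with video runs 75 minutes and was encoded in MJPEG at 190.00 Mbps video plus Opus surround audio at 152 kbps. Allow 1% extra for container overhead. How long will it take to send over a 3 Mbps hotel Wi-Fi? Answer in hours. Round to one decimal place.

80.0 hours

75 min = 4500 s
Audio: 152 kbps = 0.152 Mbps.
Total bitrate: 190.152 Mbps.
File: 190.152 Mbps × 4500 s = 855684.0 Mb.
With 1% container overhead: ×1.01. → 864240.8 Mb.
At 3 Mbps: 864240.8 / 3 = 288080.3 s ≈ 80 hours.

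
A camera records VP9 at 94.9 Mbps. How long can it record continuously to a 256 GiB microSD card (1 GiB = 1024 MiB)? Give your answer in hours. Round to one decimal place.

Capacity: 256 GiB = 2,199,023 Mb.
Recording time: 2,199,023 / 94.900 = 23,172 s ≈ 6.44 hours.

6.4 hours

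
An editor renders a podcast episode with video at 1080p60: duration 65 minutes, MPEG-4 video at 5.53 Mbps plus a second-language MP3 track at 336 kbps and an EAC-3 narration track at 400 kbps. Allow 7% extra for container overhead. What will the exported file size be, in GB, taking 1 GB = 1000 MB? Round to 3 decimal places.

3.269 GB

65 min = 3900 s
Audio total: 336 + 400 = 736 kbps = 0.736 Mbps.
Total bitrate: 5.53 + 0.736 = 6.266 Mbps.
Stream data: 6.266 Mbps × 3900 s = 24437.4 Mb.
With 7% container overhead: ×1.07.
26,148 Mb ÷ 8 = 3,269 MB → 3.269 GB.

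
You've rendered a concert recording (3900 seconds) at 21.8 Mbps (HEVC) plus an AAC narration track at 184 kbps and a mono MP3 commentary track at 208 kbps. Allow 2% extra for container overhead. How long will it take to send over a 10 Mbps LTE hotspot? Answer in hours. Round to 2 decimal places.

Audio total: 184 + 208 = 392 kbps = 0.392 Mbps.
Total bitrate: 22.192 Mbps.
File: 22.192 Mbps × 3900 s = 86548.8 Mb.
With 2% container overhead: ×1.02. → 88279.8 Mb.
At 10 Mbps: 88279.8 / 10 = 8828.0 s ≈ 2.45 hours.

2.45 hours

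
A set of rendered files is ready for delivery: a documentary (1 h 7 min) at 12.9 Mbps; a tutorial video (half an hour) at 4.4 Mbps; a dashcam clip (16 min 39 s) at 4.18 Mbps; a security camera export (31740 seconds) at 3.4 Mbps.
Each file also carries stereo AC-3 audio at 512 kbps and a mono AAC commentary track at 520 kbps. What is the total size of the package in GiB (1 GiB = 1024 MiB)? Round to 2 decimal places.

24.64 GiB

Audio total: 512 + 520 = 1032 kbps = 1.032 Mbps.
documentary: 13.932 Mbps × 4020 s = 56006.6 Mb
tutorial video: 5.432 Mbps × 1800 s = 9777.6 Mb
dashcam clip: 5.212 Mbps × 999 s = 5206.8 Mb
security camera export: 4.432 Mbps × 31740 s = 140671.7 Mb
Total: 211662.7 Mb = 26457.8 MB.
= 24.64 GiB.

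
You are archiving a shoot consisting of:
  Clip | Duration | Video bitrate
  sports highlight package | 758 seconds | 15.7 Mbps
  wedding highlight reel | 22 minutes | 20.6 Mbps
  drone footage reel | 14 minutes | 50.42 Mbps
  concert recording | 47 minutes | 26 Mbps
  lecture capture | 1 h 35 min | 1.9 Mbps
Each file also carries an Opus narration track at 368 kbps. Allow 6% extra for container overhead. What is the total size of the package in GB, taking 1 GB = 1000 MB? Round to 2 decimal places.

22.50 GB

Audio: 368 kbps = 0.368 Mbps.
sports highlight package: 16.068 Mbps × 758 s × 1.06 = 12910.3 Mb
wedding highlight reel: 20.968 Mbps × 1320 s × 1.06 = 29338.4 Mb
drone footage reel: 50.788 Mbps × 840 s × 1.06 = 45221.6 Mb
concert recording: 26.368 Mbps × 2820 s × 1.06 = 78819.2 Mb
lecture capture: 2.268 Mbps × 5700 s × 1.06 = 13703.3 Mb
Total: 179992.9 Mb = 22499.1 MB.
= 22.50 GB.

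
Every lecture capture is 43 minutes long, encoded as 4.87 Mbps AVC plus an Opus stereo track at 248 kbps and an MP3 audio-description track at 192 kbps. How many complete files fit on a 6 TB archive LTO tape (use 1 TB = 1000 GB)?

43 min = 2580 s
Audio total: 248 + 192 = 440 kbps = 0.440 Mbps.
Total bitrate: 5.310 Mbps.
Per item: 5.310 Mbps × 2580 s = 13,700 Mb = 1,712 MB.
Capacity: 6 TB = 48,000,000 Mb; 3503.70 items → 3503 complete.

3503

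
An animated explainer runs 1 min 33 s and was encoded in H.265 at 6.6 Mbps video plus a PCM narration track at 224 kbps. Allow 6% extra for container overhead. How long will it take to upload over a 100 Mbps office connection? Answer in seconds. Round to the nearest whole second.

7 seconds

1 min 33 s = 93 s
Audio: 224 kbps = 0.224 Mbps.
Total bitrate: 6.824 Mbps.
File: 6.824 Mbps × 93 s = 634.6 Mb.
With 6% container overhead: ×1.06. → 672.7 Mb.
At 100 Mbps: 672.7 / 100 = 6.7 s ≈ 6.73 seconds.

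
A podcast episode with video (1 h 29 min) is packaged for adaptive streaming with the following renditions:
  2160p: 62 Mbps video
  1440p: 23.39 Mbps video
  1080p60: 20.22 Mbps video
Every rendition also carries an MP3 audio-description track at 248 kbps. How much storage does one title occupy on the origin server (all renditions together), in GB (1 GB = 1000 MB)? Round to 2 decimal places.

70.99 GB

1 h 29 min = 89 min = 5340 s
Audio: 248 kbps = 0.248 Mbps.
Sum of rendition bitrates: (62+0.248) + (23.39+0.248) + (20.22+0.248) = 106.354 Mbps.
× 5340 s = 567,930 Mb = 70,991 MB = 70.99 GB.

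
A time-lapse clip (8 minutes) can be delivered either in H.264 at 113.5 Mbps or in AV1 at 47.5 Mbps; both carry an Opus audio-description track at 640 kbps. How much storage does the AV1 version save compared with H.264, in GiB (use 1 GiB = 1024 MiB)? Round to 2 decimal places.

3.69 GiB

8 min = 480 s
Audio: 640 kbps = 0.640 Mbps.
H.264: 114.140 Mbps × 480 s = 54787.2 Mb = 6.378 GiB.
AV1: 48.140 Mbps × 480 s = 23107.2 Mb = 2.690 GiB.
Saving: 6.378 − 2.690 = 3.688 GiB.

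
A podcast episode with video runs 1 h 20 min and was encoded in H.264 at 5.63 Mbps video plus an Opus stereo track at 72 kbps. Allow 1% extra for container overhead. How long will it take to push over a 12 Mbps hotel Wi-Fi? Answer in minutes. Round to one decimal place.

38.4 minutes

1 h 20 min = 80 min = 4800 s
Audio: 72 kbps = 0.072 Mbps.
Total bitrate: 5.702 Mbps.
File: 5.702 Mbps × 4800 s = 27369.6 Mb.
With 1% container overhead: ×1.01. → 27643.3 Mb.
At 12 Mbps: 27643.3 / 12 = 2303.6 s ≈ 38.4 minutes.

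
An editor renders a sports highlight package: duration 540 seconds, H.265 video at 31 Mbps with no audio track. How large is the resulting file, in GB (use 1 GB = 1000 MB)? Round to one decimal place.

Total bitrate: 31 Mbps.
Stream data: 31.000 Mbps × 540 s = 16740.0 Mb.
16,740 Mb ÷ 8 = 2,092 MB → 2.092 GB.

2.1 GB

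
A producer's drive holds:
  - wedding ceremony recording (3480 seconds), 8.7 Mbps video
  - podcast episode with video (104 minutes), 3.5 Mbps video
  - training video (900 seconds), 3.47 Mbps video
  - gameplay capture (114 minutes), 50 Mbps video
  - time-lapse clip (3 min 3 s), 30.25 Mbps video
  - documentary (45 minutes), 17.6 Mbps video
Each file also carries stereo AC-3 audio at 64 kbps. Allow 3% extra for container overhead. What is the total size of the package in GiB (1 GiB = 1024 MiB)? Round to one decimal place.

54.1 GiB

Audio: 64 kbps = 0.064 Mbps.
wedding ceremony recording: 8.764 Mbps × 3480 s × 1.03 = 31413.7 Mb
podcast episode with video: 3.564 Mbps × 6240 s × 1.03 = 22906.5 Mb
training video: 3.534 Mbps × 900 s × 1.03 = 3276.0 Mb
gameplay capture: 50.064 Mbps × 6840 s × 1.03 = 352710.9 Mb
time-lapse clip: 30.314 Mbps × 183 s × 1.03 = 5713.9 Mb
documentary: 17.664 Mbps × 2700 s × 1.03 = 49123.6 Mb
Total: 465144.6 Mb = 58143.1 MB.
= 54.15 GiB.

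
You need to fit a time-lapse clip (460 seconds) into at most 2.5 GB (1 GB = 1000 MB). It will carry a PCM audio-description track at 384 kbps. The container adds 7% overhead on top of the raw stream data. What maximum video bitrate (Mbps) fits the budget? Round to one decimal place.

Budget: 2.5 GB = 20000.0 Mb.
Stream payload after overhead: 20000.0 / 1.07 = 18691.6 Mb.
Total bitrate budget: 18691.6 Mb / 460 s = 40.634 Mbps.
Audio: 384 kbps = 0.384 Mbps.
Video: 40.634 − 0.384 = 40.250 Mbps.

40.2 Mbps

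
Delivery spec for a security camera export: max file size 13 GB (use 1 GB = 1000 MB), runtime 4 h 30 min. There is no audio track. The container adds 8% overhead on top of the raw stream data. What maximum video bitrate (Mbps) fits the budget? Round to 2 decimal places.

Budget: 13 GB = 104000.0 Mb.
Stream payload after overhead: 104000.0 / 1.08 = 96296.3 Mb.
4 h 30 min = 270 min = 16200 s
Total bitrate budget: 96296.3 Mb / 16200 s = 5.944 Mbps.

5.94 Mbps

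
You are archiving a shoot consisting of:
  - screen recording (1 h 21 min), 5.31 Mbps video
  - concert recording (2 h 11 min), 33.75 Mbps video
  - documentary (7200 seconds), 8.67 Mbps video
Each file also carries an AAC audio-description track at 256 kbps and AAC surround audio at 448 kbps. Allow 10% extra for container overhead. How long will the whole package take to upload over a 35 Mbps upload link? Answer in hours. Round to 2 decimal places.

Audio total: 256 + 448 = 704 kbps = 0.704 Mbps.
screen recording: 6.014 Mbps × 4860 s × 1.10 = 32150.8 Mb
concert recording: 34.454 Mbps × 7860 s × 1.10 = 297889.3 Mb
documentary: 9.374 Mbps × 7200 s × 1.10 = 74242.1 Mb
Total: 404282.2 Mb = 50535.3 MB.
At 35 Mbps: 404282.2 / 35 = 11551 s ≈ 3.21 hours.

3.21 hours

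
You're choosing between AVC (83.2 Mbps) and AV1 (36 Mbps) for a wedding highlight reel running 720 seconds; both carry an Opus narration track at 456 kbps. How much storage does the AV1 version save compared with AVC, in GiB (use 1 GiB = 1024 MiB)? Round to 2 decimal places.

Audio: 456 kbps = 0.456 Mbps.
AVC: 83.656 Mbps × 720 s = 60232.3 Mb = 7.012 GiB.
AV1: 36.456 Mbps × 720 s = 26248.3 Mb = 3.056 GiB.
Saving: 7.012 − 3.056 = 3.956 GiB.

3.96 GiB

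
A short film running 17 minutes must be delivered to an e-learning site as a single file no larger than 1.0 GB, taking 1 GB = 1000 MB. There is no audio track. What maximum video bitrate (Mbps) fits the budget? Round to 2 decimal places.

7.84 Mbps

Budget: 1.0 GB = 8000.0 Mb.
17 min = 1020 s
Total bitrate budget: 8000.0 Mb / 1020 s = 7.843 Mbps.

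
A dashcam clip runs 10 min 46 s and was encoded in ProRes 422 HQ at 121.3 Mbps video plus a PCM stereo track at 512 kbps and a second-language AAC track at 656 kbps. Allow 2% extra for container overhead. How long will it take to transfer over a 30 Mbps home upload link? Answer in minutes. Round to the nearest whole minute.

10 min 46 s = 646 s
Audio total: 512 + 656 = 1168 kbps = 1.168 Mbps.
Total bitrate: 122.468 Mbps.
File: 122.468 Mbps × 646 s = 79114.3 Mb.
With 2% container overhead: ×1.02. → 80696.6 Mb.
At 30 Mbps: 80696.6 / 30 = 2689.9 s ≈ 44.8 minutes.

45 minutes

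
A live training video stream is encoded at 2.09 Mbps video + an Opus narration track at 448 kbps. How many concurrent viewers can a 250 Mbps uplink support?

98

Audio: 448 kbps = 0.448 Mbps.
Per-viewer media rate: 2.538 Mbps.
250 Mbps = 250.0 Mbps; 250.0 / 2.538 = 98.50 → 98 viewers.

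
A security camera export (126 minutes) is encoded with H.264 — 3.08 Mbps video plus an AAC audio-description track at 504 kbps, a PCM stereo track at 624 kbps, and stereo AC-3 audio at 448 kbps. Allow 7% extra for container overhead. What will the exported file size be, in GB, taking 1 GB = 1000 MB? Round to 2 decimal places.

4.71 GB

126 min = 7560 s
Audio total: 504 + 624 + 448 = 1576 kbps = 1.576 Mbps.
Total bitrate: 3.08 + 1.576 = 4.656 Mbps.
Stream data: 4.656 Mbps × 7560 s = 35199.4 Mb.
With 7% container overhead: ×1.07.
37,663 Mb ÷ 8 = 4,708 MB → 4.708 GB.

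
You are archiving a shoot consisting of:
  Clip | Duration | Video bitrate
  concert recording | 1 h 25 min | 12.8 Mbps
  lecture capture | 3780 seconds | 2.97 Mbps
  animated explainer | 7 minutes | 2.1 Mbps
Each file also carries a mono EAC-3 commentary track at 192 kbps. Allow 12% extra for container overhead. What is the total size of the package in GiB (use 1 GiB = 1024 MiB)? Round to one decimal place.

10.3 GiB

Audio: 192 kbps = 0.192 Mbps.
concert recording: 12.992 Mbps × 5100 s × 1.12 = 74210.3 Mb
lecture capture: 3.162 Mbps × 3780 s × 1.12 = 13386.6 Mb
animated explainer: 2.292 Mbps × 420 s × 1.12 = 1078.2 Mb
Total: 88675.1 Mb = 11084.4 MB.
= 10.32 GiB.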